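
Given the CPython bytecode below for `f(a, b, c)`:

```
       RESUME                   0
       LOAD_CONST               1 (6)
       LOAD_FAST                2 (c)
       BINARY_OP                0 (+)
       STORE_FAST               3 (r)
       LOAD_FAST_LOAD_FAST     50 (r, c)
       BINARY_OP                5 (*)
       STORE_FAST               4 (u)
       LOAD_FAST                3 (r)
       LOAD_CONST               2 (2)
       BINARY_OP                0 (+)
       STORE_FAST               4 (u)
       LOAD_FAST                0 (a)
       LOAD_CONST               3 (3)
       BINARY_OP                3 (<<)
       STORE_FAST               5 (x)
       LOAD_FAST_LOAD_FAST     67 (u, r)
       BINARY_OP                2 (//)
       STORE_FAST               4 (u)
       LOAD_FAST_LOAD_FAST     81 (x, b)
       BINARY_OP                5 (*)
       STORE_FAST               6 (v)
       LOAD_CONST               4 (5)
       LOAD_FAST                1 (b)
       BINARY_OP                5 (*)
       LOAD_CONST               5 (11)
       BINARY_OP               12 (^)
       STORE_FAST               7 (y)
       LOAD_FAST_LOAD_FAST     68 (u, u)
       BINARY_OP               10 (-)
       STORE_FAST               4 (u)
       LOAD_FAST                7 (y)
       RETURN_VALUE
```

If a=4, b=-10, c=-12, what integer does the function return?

-59

LOAD_CONST → push 6. Stack: [6]
LOAD_FAST c → push -12. Stack: [6, -12]
BINARY_OP + → 6 + -12 = -6. Stack: [-6]
STORE_FAST r → r=-6. Stack: []
LOAD_FAST_LOAD_FAST r,c → push -6,-12. Stack: [-6, -12]
BINARY_OP * → -6 * -12 = 72. Stack: [72]
STORE_FAST u → u=72. Stack: []
LOAD_FAST r → push -6. Stack: [-6]
LOAD_CONST → push 2. Stack: [-6, 2]
BINARY_OP + → -6 + 2 = -4. Stack: [-4]
STORE_FAST u → u=-4. Stack: []
LOAD_FAST a → push 4. Stack: [4]
LOAD_CONST → push 3. Stack: [4, 3]
BINARY_OP << → 4 << 3 = 32. Stack: [32]
STORE_FAST x → x=32. Stack: []
LOAD_FAST_LOAD_FAST u,r → push -4,-6. Stack: [-4, -6]
BINARY_OP // → -4 // -6 = 0. Stack: [0]
STORE_FAST u → u=0. Stack: []
LOAD_FAST_LOAD_FAST x,b → push 32,-10. Stack: [32, -10]
BINARY_OP * → 32 * -10 = -320. Stack: [-320]
STORE_FAST v → v=-320. Stack: []
LOAD_CONST → push 5. Stack: [5]
LOAD_FAST b → push -10. Stack: [5, -10]
BINARY_OP * → 5 * -10 = -50. Stack: [-50]
LOAD_CONST → push 11. Stack: [-50, 11]
BINARY_OP ^ → -50 ^ 11 = -59. Stack: [-59]
STORE_FAST y → y=-59. Stack: []
LOAD_FAST_LOAD_FAST u,u → push 0,0. Stack: [0, 0]
BINARY_OP - → 0 - 0 = 0. Stack: [0]
STORE_FAST u → u=0. Stack: []
LOAD_FAST y → push -59. Stack: [-59]
RETURN_VALUE → return -59.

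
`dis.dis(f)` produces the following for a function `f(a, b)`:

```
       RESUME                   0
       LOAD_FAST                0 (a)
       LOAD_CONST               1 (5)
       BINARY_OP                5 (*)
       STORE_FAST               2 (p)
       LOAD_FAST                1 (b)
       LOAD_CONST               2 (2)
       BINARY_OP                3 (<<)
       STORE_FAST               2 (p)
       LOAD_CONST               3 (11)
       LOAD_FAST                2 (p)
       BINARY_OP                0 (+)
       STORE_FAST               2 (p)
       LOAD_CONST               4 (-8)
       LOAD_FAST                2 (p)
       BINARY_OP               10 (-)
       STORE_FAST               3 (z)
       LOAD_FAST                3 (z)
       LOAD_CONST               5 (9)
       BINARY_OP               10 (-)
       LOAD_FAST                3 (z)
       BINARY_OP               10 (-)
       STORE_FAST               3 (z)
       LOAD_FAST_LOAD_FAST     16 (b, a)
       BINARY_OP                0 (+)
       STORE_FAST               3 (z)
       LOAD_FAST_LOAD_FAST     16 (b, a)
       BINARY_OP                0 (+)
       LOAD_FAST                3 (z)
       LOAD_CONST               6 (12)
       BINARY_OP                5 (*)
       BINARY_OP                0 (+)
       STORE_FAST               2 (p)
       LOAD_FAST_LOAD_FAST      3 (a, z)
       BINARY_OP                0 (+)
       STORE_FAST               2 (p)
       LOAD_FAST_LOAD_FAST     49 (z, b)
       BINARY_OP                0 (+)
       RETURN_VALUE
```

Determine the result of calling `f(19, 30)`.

79

LOAD_FAST a → push 19. Stack: [19]
LOAD_CONST → push 5. Stack: [19, 5]
BINARY_OP * → 19 * 5 = 95. Stack: [95]
STORE_FAST p → p=95. Stack: []
LOAD_FAST b → push 30. Stack: [30]
LOAD_CONST → push 2. Stack: [30, 2]
BINARY_OP << → 30 << 2 = 120. Stack: [120]
STORE_FAST p → p=120. Stack: []
LOAD_CONST → push 11. Stack: [11]
LOAD_FAST p → push 120. Stack: [11, 120]
BINARY_OP + → 11 + 120 = 131. Stack: [131]
STORE_FAST p → p=131. Stack: []
LOAD_CONST → push -8. Stack: [-8]
LOAD_FAST p → push 131. Stack: [-8, 131]
BINARY_OP - → -8 - 131 = -139. Stack: [-139]
STORE_FAST z → z=-139. Stack: []
LOAD_FAST z → push -139. Stack: [-139]
LOAD_CONST → push 9. Stack: [-139, 9]
BINARY_OP - → -139 - 9 = -148. Stack: [-148]
LOAD_FAST z → push -139. Stack: [-148, -139]
BINARY_OP - → -148 - -139 = -9. Stack: [-9]
STORE_FAST z → z=-9. Stack: []
LOAD_FAST_LOAD_FAST b,a → push 30,19. Stack: [30, 19]
BINARY_OP + → 30 + 19 = 49. Stack: [49]
STORE_FAST z → z=49. Stack: []
LOAD_FAST_LOAD_FAST b,a → push 30,19. Stack: [30, 19]
BINARY_OP + → 30 + 19 = 49. Stack: [49]
LOAD_FAST z → push 49. Stack: [49, 49]
LOAD_CONST → push 12. Stack: [49, 49, 12]
BINARY_OP * → 49 * 12 = 588. Stack: [49, 588]
BINARY_OP + → 49 + 588 = 637. Stack: [637]
STORE_FAST p → p=637. Stack: []
LOAD_FAST_LOAD_FAST a,z → push 19,49. Stack: [19, 49]
BINARY_OP + → 19 + 49 = 68. Stack: [68]
STORE_FAST p → p=68. Stack: []
LOAD_FAST_LOAD_FAST z,b → push 49,30. Stack: [49, 30]
BINARY_OP + → 49 + 30 = 79. Stack: [79]
RETURN_VALUE → return 79.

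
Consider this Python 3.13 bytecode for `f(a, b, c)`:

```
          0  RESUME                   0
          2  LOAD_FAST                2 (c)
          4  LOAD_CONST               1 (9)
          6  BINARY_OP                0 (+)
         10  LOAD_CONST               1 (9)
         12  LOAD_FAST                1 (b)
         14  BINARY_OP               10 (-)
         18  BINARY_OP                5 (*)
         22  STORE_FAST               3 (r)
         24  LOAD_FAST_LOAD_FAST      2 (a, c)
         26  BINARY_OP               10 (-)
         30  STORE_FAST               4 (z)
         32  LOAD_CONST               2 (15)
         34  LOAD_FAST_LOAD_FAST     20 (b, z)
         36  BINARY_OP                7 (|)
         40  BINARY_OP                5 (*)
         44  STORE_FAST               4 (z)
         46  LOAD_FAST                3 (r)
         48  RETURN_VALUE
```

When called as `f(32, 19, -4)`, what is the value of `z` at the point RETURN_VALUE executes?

825

LOAD_FAST c → push -4. Stack: [-4]
LOAD_CONST → push 9. Stack: [-4, 9]
BINARY_OP + → -4 + 9 = 5. Stack: [5]
LOAD_CONST → push 9. Stack: [5, 9]
LOAD_FAST b → push 19. Stack: [5, 9, 19]
BINARY_OP - → 9 - 19 = -10. Stack: [5, -10]
BINARY_OP * → 5 * -10 = -50. Stack: [-50]
STORE_FAST r → r=-50. Stack: []
LOAD_FAST_LOAD_FAST a,c → push 32,-4. Stack: [32, -4]
BINARY_OP - → 32 - -4 = 36. Stack: [36]
STORE_FAST z → z=36. Stack: []
LOAD_CONST → push 15. Stack: [15]
LOAD_FAST_LOAD_FAST b,z → push 19,36. Stack: [15, 19, 36]
BINARY_OP | → 19 | 36 = 55. Stack: [15, 55]
BINARY_OP * → 15 * 55 = 825. Stack: [825]
STORE_FAST z → z=825. Stack: []
LOAD_FAST r → push -50. Stack: [-50]
RETURN_VALUE → return -50.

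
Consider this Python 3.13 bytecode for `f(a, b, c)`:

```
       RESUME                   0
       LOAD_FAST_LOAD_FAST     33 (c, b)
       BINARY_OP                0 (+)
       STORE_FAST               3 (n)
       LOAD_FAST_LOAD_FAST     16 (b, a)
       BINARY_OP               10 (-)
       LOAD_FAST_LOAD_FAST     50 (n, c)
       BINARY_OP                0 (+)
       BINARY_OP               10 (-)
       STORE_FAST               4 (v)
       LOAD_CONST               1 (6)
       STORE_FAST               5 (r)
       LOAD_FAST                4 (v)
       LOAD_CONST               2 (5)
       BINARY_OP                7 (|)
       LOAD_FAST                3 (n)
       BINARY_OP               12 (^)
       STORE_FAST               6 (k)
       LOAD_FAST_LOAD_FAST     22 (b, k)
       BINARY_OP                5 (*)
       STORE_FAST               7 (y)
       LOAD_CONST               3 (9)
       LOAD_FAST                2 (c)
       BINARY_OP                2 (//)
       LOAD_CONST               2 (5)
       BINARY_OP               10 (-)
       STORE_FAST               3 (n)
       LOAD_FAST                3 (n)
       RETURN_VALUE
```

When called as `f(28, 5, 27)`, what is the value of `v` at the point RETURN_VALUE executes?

LOAD_FAST_LOAD_FAST c,b → push 27,5. Stack: [27, 5]
BINARY_OP + → 27 + 5 = 32. Stack: [32]
STORE_FAST n → n=32. Stack: []
LOAD_FAST_LOAD_FAST b,a → push 5,28. Stack: [5, 28]
BINARY_OP - → 5 - 28 = -23. Stack: [-23]
LOAD_FAST_LOAD_FAST n,c → push 32,27. Stack: [-23, 32, 27]
BINARY_OP + → 32 + 27 = 59. Stack: [-23, 59]
BINARY_OP - → -23 - 59 = -82. Stack: [-82]
STORE_FAST v → v=-82. Stack: []
LOAD_CONST → push 6. Stack: [6]
STORE_FAST r → r=6. Stack: []
LOAD_FAST v → push -82. Stack: [-82]
LOAD_CONST → push 5. Stack: [-82, 5]
BINARY_OP | → -82 | 5 = -81. Stack: [-81]
LOAD_FAST n → push 32. Stack: [-81, 32]
BINARY_OP ^ → -81 ^ 32 = -113. Stack: [-113]
STORE_FAST k → k=-113. Stack: []
LOAD_FAST_LOAD_FAST b,k → push 5,-113. Stack: [5, -113]
BINARY_OP * → 5 * -113 = -565. Stack: [-565]
STORE_FAST y → y=-565. Stack: []
LOAD_CONST → push 9. Stack: [9]
LOAD_FAST c → push 27. Stack: [9, 27]
BINARY_OP // → 9 // 27 = 0. Stack: [0]
LOAD_CONST → push 5. Stack: [0, 5]
BINARY_OP - → 0 - 5 = -5. Stack: [-5]
STORE_FAST n → n=-5. Stack: []
LOAD_FAST n → push -5. Stack: [-5]
RETURN_VALUE → return -5.

-82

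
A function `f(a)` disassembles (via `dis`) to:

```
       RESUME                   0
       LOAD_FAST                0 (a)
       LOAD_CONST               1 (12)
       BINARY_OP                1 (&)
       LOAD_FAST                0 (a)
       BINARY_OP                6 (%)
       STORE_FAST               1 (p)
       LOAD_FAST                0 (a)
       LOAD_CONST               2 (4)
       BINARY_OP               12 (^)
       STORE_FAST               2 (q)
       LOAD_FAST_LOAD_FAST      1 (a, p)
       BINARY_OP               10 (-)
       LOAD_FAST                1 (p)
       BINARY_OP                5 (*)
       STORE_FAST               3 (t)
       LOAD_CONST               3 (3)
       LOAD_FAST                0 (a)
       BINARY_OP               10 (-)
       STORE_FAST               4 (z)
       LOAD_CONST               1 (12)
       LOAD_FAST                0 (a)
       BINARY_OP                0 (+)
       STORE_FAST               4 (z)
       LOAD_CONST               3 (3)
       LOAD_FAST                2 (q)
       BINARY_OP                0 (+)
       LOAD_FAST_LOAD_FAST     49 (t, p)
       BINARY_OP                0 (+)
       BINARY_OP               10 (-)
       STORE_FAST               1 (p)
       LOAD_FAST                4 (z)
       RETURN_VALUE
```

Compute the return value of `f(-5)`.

LOAD_FAST a → push -5. Stack: [-5]
LOAD_CONST → push 12. Stack: [-5, 12]
BINARY_OP & → -5 & 12 = 8. Stack: [8]
LOAD_FAST a → push -5. Stack: [8, -5]
BINARY_OP % → 8 % -5 = -2. Stack: [-2]
STORE_FAST p → p=-2. Stack: []
LOAD_FAST a → push -5. Stack: [-5]
LOAD_CONST → push 4. Stack: [-5, 4]
BINARY_OP ^ → -5 ^ 4 = -1. Stack: [-1]
STORE_FAST q → q=-1. Stack: []
LOAD_FAST_LOAD_FAST a,p → push -5,-2. Stack: [-5, -2]
BINARY_OP - → -5 - -2 = -3. Stack: [-3]
LOAD_FAST p → push -2. Stack: [-3, -2]
BINARY_OP * → -3 * -2 = 6. Stack: [6]
STORE_FAST t → t=6. Stack: []
LOAD_CONST → push 3. Stack: [3]
LOAD_FAST a → push -5. Stack: [3, -5]
BINARY_OP - → 3 - -5 = 8. Stack: [8]
STORE_FAST z → z=8. Stack: []
LOAD_CONST → push 12. Stack: [12]
LOAD_FAST a → push -5. Stack: [12, -5]
BINARY_OP + → 12 + -5 = 7. Stack: [7]
STORE_FAST z → z=7. Stack: []
LOAD_CONST → push 3. Stack: [3]
LOAD_FAST q → push -1. Stack: [3, -1]
BINARY_OP + → 3 + -1 = 2. Stack: [2]
LOAD_FAST_LOAD_FAST t,p → push 6,-2. Stack: [2, 6, -2]
BINARY_OP + → 6 + -2 = 4. Stack: [2, 4]
BINARY_OP - → 2 - 4 = -2. Stack: [-2]
STORE_FAST p → p=-2. Stack: []
LOAD_FAST z → push 7. Stack: [7]
RETURN_VALUE → return 7.

7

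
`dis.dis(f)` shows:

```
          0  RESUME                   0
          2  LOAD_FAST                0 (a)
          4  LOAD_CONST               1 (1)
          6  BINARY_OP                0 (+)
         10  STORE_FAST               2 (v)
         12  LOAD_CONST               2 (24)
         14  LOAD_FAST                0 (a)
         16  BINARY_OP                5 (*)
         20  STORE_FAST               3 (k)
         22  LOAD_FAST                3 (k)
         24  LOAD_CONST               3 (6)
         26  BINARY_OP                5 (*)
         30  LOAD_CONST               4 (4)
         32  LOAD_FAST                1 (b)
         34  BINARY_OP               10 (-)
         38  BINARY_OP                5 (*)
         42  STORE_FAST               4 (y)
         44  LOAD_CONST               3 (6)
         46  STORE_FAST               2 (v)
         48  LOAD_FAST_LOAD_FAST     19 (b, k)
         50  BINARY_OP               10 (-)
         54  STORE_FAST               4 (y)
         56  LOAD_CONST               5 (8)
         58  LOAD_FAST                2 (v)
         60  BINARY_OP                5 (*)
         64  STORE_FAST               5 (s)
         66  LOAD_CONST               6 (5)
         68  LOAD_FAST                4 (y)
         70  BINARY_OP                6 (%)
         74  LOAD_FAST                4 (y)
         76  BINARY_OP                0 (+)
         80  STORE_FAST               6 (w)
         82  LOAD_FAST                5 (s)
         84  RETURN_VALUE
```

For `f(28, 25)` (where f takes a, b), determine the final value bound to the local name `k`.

672

LOAD_FAST a → push 28. Stack: [28]
LOAD_CONST → push 1. Stack: [28, 1]
BINARY_OP + → 28 + 1 = 29. Stack: [29]
STORE_FAST v → v=29. Stack: []
LOAD_CONST → push 24. Stack: [24]
LOAD_FAST a → push 28. Stack: [24, 28]
BINARY_OP * → 24 * 28 = 672. Stack: [672]
STORE_FAST k → k=672. Stack: []
LOAD_FAST k → push 672. Stack: [672]
LOAD_CONST → push 6. Stack: [672, 6]
BINARY_OP * → 672 * 6 = 4032. Stack: [4032]
LOAD_CONST → push 4. Stack: [4032, 4]
LOAD_FAST b → push 25. Stack: [4032, 4, 25]
BINARY_OP - → 4 - 25 = -21. Stack: [4032, -21]
BINARY_OP * → 4032 * -21 = -84672. Stack: [-84672]
STORE_FAST y → y=-84672. Stack: []
LOAD_CONST → push 6. Stack: [6]
STORE_FAST v → v=6. Stack: []
LOAD_FAST_LOAD_FAST b,k → push 25,672. Stack: [25, 672]
BINARY_OP - → 25 - 672 = -647. Stack: [-647]
STORE_FAST y → y=-647. Stack: []
LOAD_CONST → push 8. Stack: [8]
LOAD_FAST v → push 6. Stack: [8, 6]
BINARY_OP * → 8 * 6 = 48. Stack: [48]
STORE_FAST s → s=48. Stack: []
LOAD_CONST → push 5. Stack: [5]
LOAD_FAST y → push -647. Stack: [5, -647]
BINARY_OP % → 5 % -647 = -642. Stack: [-642]
LOAD_FAST y → push -647. Stack: [-642, -647]
BINARY_OP + → -642 + -647 = -1289. Stack: [-1289]
STORE_FAST w → w=-1289. Stack: []
LOAD_FAST s → push 48. Stack: [48]
RETURN_VALUE → return 48.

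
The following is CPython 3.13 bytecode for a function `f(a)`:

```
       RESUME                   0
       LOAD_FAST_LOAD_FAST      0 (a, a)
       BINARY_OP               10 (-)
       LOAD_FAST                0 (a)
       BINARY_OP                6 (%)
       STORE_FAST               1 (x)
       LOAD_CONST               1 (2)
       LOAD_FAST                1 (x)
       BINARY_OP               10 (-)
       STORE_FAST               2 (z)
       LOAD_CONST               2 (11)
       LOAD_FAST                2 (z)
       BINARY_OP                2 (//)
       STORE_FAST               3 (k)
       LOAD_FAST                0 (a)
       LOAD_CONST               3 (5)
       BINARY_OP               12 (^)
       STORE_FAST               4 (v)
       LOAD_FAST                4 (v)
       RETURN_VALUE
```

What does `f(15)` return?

LOAD_FAST_LOAD_FAST a,a → push 15,15. Stack: [15, 15]
BINARY_OP - → 15 - 15 = 0. Stack: [0]
LOAD_FAST a → push 15. Stack: [0, 15]
BINARY_OP % → 0 % 15 = 0. Stack: [0]
STORE_FAST x → x=0. Stack: []
LOAD_CONST → push 2. Stack: [2]
LOAD_FAST x → push 0. Stack: [2, 0]
BINARY_OP - → 2 - 0 = 2. Stack: [2]
STORE_FAST z → z=2. Stack: []
LOAD_CONST → push 11. Stack: [11]
LOAD_FAST z → push 2. Stack: [11, 2]
BINARY_OP // → 11 // 2 = 5. Stack: [5]
STORE_FAST k → k=5. Stack: []
LOAD_FAST a → push 15. Stack: [15]
LOAD_CONST → push 5. Stack: [15, 5]
BINARY_OP ^ → 15 ^ 5 = 10. Stack: [10]
STORE_FAST v → v=10. Stack: []
LOAD_FAST v → push 10. Stack: [10]
RETURN_VALUE → return 10.

10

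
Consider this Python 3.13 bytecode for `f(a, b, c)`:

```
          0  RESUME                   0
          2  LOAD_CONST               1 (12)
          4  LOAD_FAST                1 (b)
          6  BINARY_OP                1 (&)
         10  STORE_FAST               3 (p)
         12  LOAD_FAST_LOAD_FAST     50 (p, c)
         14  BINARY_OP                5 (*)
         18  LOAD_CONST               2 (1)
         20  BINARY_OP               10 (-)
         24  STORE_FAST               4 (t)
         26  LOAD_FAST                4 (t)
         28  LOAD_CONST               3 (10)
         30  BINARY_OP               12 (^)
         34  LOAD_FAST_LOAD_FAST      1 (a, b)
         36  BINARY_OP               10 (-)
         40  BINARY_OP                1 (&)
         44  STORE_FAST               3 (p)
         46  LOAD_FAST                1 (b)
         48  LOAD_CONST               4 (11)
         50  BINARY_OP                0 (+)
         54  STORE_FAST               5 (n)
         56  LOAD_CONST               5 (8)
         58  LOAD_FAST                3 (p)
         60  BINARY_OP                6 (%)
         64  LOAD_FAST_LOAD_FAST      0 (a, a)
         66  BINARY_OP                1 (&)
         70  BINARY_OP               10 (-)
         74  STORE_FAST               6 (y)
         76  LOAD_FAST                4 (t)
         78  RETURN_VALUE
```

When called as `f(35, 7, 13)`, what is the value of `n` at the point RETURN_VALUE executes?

LOAD_CONST → push 12. Stack: [12]
LOAD_FAST b → push 7. Stack: [12, 7]
BINARY_OP & → 12 & 7 = 4. Stack: [4]
STORE_FAST p → p=4. Stack: []
LOAD_FAST_LOAD_FAST p,c → push 4,13. Stack: [4, 13]
BINARY_OP * → 4 * 13 = 52. Stack: [52]
LOAD_CONST → push 1. Stack: [52, 1]
BINARY_OP - → 52 - 1 = 51. Stack: [51]
STORE_FAST t → t=51. Stack: []
LOAD_FAST t → push 51. Stack: [51]
LOAD_CONST → push 10. Stack: [51, 10]
BINARY_OP ^ → 51 ^ 10 = 57. Stack: [57]
LOAD_FAST_LOAD_FAST a,b → push 35,7. Stack: [57, 35, 7]
BINARY_OP - → 35 - 7 = 28. Stack: [57, 28]
BINARY_OP & → 57 & 28 = 24. Stack: [24]
STORE_FAST p → p=24. Stack: []
LOAD_FAST b → push 7. Stack: [7]
LOAD_CONST → push 11. Stack: [7, 11]
BINARY_OP + → 7 + 11 = 18. Stack: [18]
STORE_FAST n → n=18. Stack: []
LOAD_CONST → push 8. Stack: [8]
LOAD_FAST p → push 24. Stack: [8, 24]
BINARY_OP % → 8 % 24 = 8. Stack: [8]
LOAD_FAST_LOAD_FAST a,a → push 35,35. Stack: [8, 35, 35]
BINARY_OP & → 35 & 35 = 35. Stack: [8, 35]
BINARY_OP - → 8 - 35 = -27. Stack: [-27]
STORE_FAST y → y=-27. Stack: []
LOAD_FAST t → push 51. Stack: [51]
RETURN_VALUE → return 51.

18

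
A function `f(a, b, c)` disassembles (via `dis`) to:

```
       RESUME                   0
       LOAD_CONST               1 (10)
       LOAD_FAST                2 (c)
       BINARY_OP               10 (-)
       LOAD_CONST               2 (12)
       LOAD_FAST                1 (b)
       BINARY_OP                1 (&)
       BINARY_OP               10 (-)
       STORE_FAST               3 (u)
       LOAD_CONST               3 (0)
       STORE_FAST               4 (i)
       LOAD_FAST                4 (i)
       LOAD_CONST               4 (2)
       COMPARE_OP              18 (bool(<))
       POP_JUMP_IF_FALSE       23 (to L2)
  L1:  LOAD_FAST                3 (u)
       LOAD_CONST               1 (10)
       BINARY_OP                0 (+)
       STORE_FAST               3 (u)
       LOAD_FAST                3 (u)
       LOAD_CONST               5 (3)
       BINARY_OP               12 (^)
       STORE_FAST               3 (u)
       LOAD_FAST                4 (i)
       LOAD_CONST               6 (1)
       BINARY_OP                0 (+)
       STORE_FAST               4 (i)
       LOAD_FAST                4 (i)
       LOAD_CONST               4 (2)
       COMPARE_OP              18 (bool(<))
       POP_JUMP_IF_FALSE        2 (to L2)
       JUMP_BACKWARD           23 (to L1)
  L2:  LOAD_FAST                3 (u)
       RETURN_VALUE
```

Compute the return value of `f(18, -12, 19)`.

11

LOAD_CONST → push 10. Stack: [10]
LOAD_FAST c → push 19. Stack: [10, 19]
BINARY_OP - → 10 - 19 = -9. Stack: [-9]
LOAD_CONST → push 12. Stack: [-9, 12]
LOAD_FAST b → push -12. Stack: [-9, 12, -12]
BINARY_OP & → 12 & -12 = 4. Stack: [-9, 4]
BINARY_OP - → -9 - 4 = -13. Stack: [-13]
STORE_FAST u → u=-13. Stack: []
LOAD_CONST → push 0. Stack: [0]
STORE_FAST i → i=0. Stack: []
LOAD_FAST i → push 0. Stack: [0]
LOAD_CONST → push 2. Stack: [0, 2]
COMPARE_OP bool(<) → 0 vs 2 = True. Stack: [True]
POP_JUMP_IF_FALSE → pop True; no jump. Stack: []
LOAD_FAST u → push -13. Stack: [-13]
LOAD_CONST → push 10. Stack: [-13, 10]
BINARY_OP + → -13 + 10 = -3. Stack: [-3]
STORE_FAST u → u=-3. Stack: []
LOAD_FAST u → push -3. Stack: [-3]
LOAD_CONST → push 3. Stack: [-3, 3]
BINARY_OP ^ → -3 ^ 3 = -2. Stack: [-2]
STORE_FAST u → u=-2. Stack: []
LOAD_FAST i → push 0. Stack: [0]
LOAD_CONST → push 1. Stack: [0, 1]
BINARY_OP + → 0 + 1 = 1. Stack: [1]
STORE_FAST i → i=1. Stack: []
LOAD_FAST i → push 1. Stack: [1]
LOAD_CONST → push 2. Stack: [1, 2]
COMPARE_OP bool(<) → 1 vs 2 = True. Stack: [True]
POP_JUMP_IF_FALSE → pop True; no jump. Stack: []
LOAD_FAST u → push -2. Stack: [-2]
LOAD_CONST → push 10. Stack: [-2, 10]
BINARY_OP + → -2 + 10 = 8. Stack: [8]
STORE_FAST u → u=8. Stack: []
LOAD_FAST u → push 8. Stack: [8]
LOAD_CONST → push 3. Stack: [8, 3]
BINARY_OP ^ → 8 ^ 3 = 11. Stack: [11]
STORE_FAST u → u=11. Stack: []
LOAD_FAST i → push 1. Stack: [1]
LOAD_CONST → push 1. Stack: [1, 1]
BINARY_OP + → 1 + 1 = 2. Stack: [2]
STORE_FAST i → i=2. Stack: []
LOAD_FAST i → push 2. Stack: [2]
LOAD_CONST → push 2. Stack: [2, 2]
COMPARE_OP bool(<) → 2 vs 2 = False. Stack: [False]
POP_JUMP_IF_FALSE → pop False; jump. Stack: []
LOAD_FAST u → push 11. Stack: [11]
RETURN_VALUE → return 11.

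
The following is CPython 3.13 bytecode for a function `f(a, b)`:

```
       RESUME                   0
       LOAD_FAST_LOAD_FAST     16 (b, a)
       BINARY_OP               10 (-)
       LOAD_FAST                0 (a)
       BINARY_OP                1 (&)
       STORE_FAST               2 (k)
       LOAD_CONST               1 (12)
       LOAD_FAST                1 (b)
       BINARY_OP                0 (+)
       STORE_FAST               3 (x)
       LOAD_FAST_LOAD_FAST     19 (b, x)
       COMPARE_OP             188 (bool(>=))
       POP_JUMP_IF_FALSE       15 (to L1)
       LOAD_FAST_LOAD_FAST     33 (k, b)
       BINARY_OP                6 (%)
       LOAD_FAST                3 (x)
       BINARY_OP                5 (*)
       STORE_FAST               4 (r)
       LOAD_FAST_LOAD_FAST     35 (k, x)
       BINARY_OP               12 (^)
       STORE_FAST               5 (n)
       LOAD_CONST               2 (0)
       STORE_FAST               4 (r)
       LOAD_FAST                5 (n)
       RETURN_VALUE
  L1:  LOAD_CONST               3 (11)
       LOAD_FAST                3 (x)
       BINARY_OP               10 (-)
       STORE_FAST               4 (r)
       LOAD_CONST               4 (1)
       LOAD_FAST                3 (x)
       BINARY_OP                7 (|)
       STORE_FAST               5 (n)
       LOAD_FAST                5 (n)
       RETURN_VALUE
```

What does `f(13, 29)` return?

LOAD_FAST_LOAD_FAST b,a → push 29,13. Stack: [29, 13]
BINARY_OP - → 29 - 13 = 16. Stack: [16]
LOAD_FAST a → push 13. Stack: [16, 13]
BINARY_OP & → 16 & 13 = 0. Stack: [0]
STORE_FAST k → k=0. Stack: []
LOAD_CONST → push 12. Stack: [12]
LOAD_FAST b → push 29. Stack: [12, 29]
BINARY_OP + → 12 + 29 = 41. Stack: [41]
STORE_FAST x → x=41. Stack: []
LOAD_FAST_LOAD_FAST b,x → push 29,41. Stack: [29, 41]
COMPARE_OP bool(>=) → 29 vs 41 = False. Stack: [False]
POP_JUMP_IF_FALSE → pop False; jump. Stack: []
LOAD_CONST → push 11. Stack: [11]
LOAD_FAST x → push 41. Stack: [11, 41]
BINARY_OP - → 11 - 41 = -30. Stack: [-30]
STORE_FAST r → r=-30. Stack: []
LOAD_CONST → push 1. Stack: [1]
LOAD_FAST x → push 41. Stack: [1, 41]
BINARY_OP | → 1 | 41 = 41. Stack: [41]
STORE_FAST n → n=41. Stack: []
LOAD_FAST n → push 41. Stack: [41]
RETURN_VALUE → return 41.

41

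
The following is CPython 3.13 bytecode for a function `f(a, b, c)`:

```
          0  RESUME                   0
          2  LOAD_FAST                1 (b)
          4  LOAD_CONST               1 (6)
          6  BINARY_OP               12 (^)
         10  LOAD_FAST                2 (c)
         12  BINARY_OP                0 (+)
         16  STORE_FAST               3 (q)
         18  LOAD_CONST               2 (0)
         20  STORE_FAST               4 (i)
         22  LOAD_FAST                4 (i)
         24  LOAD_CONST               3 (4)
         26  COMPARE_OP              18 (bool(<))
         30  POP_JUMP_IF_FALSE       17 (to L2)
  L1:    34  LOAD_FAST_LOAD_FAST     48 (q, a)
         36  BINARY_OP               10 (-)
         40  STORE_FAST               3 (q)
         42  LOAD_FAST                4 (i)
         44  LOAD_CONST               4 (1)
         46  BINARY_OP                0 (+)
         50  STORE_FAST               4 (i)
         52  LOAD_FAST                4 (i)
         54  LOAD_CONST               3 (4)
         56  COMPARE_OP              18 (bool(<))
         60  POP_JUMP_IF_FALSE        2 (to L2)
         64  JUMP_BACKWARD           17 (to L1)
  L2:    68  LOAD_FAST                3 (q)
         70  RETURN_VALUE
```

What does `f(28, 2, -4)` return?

-112

LOAD_FAST b → push 2. Stack: [2]
LOAD_CONST → push 6. Stack: [2, 6]
BINARY_OP ^ → 2 ^ 6 = 4. Stack: [4]
LOAD_FAST c → push -4. Stack: [4, -4]
BINARY_OP + → 4 + -4 = 0. Stack: [0]
STORE_FAST q → q=0. Stack: []
LOAD_CONST → push 0. Stack: [0]
STORE_FAST i → i=0. Stack: []
LOAD_FAST i → push 0. Stack: [0]
LOAD_CONST → push 4. Stack: [0, 4]
COMPARE_OP bool(<) → 0 vs 4 = True. Stack: [True]
POP_JUMP_IF_FALSE → pop True; no jump. Stack: []
LOAD_FAST_LOAD_FAST q,a → push 0,28. Stack: [0, 28]
BINARY_OP - → 0 - 28 = -28. Stack: [-28]
STORE_FAST q → q=-28. Stack: []
LOAD_FAST i → push 0. Stack: [0]
LOAD_CONST → push 1. Stack: [0, 1]
BINARY_OP + → 0 + 1 = 1. Stack: [1]
STORE_FAST i → i=1. Stack: []
LOAD_FAST i → push 1. Stack: [1]
LOAD_CONST → push 4. Stack: [1, 4]
COMPARE_OP bool(<) → 1 vs 4 = True. Stack: [True]
POP_JUMP_IF_FALSE → pop True; no jump. Stack: []
LOAD_FAST_LOAD_FAST q,a → push -28,28. Stack: [-28, 28]
BINARY_OP - → -28 - 28 = -56. Stack: [-56]
STORE_FAST q → q=-56. Stack: []
LOAD_FAST i → push 1. Stack: [1]
LOAD_CONST → push 1. Stack: [1, 1]
BINARY_OP + → 1 + 1 = 2. Stack: [2]
STORE_FAST i → i=2. Stack: []
LOAD_FAST i → push 2. Stack: [2]
LOAD_CONST → push 4. Stack: [2, 4]
COMPARE_OP bool(<) → 2 vs 4 = True. Stack: [True]
POP_JUMP_IF_FALSE → pop True; no jump. Stack: []
LOAD_FAST_LOAD_FAST q,a → push -56,28. Stack: [-56, 28]
BINARY_OP - → -56 - 28 = -84. Stack: [-84]
STORE_FAST q → q=-84. Stack: []
LOAD_FAST i → push 2. Stack: [2]
LOAD_CONST → push 1. Stack: [2, 1]
BINARY_OP + → 2 + 1 = 3. Stack: [3]
STORE_FAST i → i=3. Stack: []
LOAD_FAST i → push 3. Stack: [3]
LOAD_CONST → push 4. Stack: [3, 4]
COMPARE_OP bool(<) → 3 vs 4 = True. Stack: [True]
POP_JUMP_IF_FALSE → pop True; no jump. Stack: []
LOAD_FAST_LOAD_FAST q,a → push -84,28. Stack: [-84, 28]
BINARY_OP - → -84 - 28 = -112. Stack: [-112]
STORE_FAST q → q=-112. Stack: []
LOAD_FAST i → push 3. Stack: [3]
LOAD_CONST → push 1. Stack: [3, 1]
BINARY_OP + → 3 + 1 = 4. Stack: [4]
STORE_FAST i → i=4. Stack: []
LOAD_FAST i → push 4. Stack: [4]
LOAD_CONST → push 4. Stack: [4, 4]
COMPARE_OP bool(<) → 4 vs 4 = False. Stack: [False]
POP_JUMP_IF_FALSE → pop False; jump. Stack: []
LOAD_FAST q → push -112. Stack: [-112]
RETURN_VALUE → return -112.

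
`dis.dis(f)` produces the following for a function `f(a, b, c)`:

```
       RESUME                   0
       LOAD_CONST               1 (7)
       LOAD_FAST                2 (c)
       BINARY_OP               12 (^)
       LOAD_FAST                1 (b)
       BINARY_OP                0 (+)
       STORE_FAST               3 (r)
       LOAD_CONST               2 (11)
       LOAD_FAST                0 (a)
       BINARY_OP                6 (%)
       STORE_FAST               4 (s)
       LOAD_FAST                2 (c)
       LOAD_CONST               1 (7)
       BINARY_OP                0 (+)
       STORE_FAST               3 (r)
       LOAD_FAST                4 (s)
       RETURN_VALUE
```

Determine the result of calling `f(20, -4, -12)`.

11

LOAD_CONST → push 7. Stack: [7]
LOAD_FAST c → push -12. Stack: [7, -12]
BINARY_OP ^ → 7 ^ -12 = -13. Stack: [-13]
LOAD_FAST b → push -4. Stack: [-13, -4]
BINARY_OP + → -13 + -4 = -17. Stack: [-17]
STORE_FAST r → r=-17. Stack: []
LOAD_CONST → push 11. Stack: [11]
LOAD_FAST a → push 20. Stack: [11, 20]
BINARY_OP % → 11 % 20 = 11. Stack: [11]
STORE_FAST s → s=11. Stack: []
LOAD_FAST c → push -12. Stack: [-12]
LOAD_CONST → push 7. Stack: [-12, 7]
BINARY_OP + → -12 + 7 = -5. Stack: [-5]
STORE_FAST r → r=-5. Stack: []
LOAD_FAST s → push 11. Stack: [11]
RETURN_VALUE → return 11.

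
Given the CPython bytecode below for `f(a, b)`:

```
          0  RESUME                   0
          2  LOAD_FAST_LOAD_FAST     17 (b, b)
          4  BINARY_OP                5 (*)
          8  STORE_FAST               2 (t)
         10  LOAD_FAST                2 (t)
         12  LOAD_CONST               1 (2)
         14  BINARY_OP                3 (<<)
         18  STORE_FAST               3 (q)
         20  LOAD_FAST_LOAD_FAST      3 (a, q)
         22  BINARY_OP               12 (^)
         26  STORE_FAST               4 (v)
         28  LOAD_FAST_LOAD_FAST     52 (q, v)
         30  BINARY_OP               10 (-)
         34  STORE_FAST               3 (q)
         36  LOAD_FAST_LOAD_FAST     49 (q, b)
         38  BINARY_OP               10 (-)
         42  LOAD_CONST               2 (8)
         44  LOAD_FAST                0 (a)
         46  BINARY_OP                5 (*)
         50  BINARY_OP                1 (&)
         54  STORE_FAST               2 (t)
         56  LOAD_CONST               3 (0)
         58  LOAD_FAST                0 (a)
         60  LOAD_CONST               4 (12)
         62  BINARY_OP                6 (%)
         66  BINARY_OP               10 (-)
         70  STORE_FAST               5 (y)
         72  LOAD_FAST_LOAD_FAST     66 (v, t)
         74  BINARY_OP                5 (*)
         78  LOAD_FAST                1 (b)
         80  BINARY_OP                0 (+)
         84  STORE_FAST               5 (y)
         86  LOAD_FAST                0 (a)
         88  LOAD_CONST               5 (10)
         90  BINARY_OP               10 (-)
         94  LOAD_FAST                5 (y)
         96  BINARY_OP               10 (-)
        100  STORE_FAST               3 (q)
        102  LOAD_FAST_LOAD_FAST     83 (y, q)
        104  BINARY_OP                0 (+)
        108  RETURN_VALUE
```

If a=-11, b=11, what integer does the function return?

LOAD_FAST_LOAD_FAST b,b → push 11,11. Stack: [11, 11]
BINARY_OP * → 11 * 11 = 121. Stack: [121]
STORE_FAST t → t=121. Stack: []
LOAD_FAST t → push 121. Stack: [121]
LOAD_CONST → push 2. Stack: [121, 2]
BINARY_OP << → 121 << 2 = 484. Stack: [484]
STORE_FAST q → q=484. Stack: []
LOAD_FAST_LOAD_FAST a,q → push -11,484. Stack: [-11, 484]
BINARY_OP ^ → -11 ^ 484 = -495. Stack: [-495]
STORE_FAST v → v=-495. Stack: []
LOAD_FAST_LOAD_FAST q,v → push 484,-495. Stack: [484, -495]
BINARY_OP - → 484 - -495 = 979. Stack: [979]
STORE_FAST q → q=979. Stack: []
LOAD_FAST_LOAD_FAST q,b → push 979,11. Stack: [979, 11]
BINARY_OP - → 979 - 11 = 968. Stack: [968]
LOAD_CONST → push 8. Stack: [968, 8]
LOAD_FAST a → push -11. Stack: [968, 8, -11]
BINARY_OP * → 8 * -11 = -88. Stack: [968, -88]
BINARY_OP & → 968 & -88 = 904. Stack: [904]
STORE_FAST t → t=904. Stack: []
LOAD_CONST → push 0. Stack: [0]
LOAD_FAST a → push -11. Stack: [0, -11]
LOAD_CONST → push 12. Stack: [0, -11, 12]
BINARY_OP % → -11 % 12 = 1. Stack: [0, 1]
BINARY_OP - → 0 - 1 = -1. Stack: [-1]
STORE_FAST y → y=-1. Stack: []
LOAD_FAST_LOAD_FAST v,t → push -495,904. Stack: [-495, 904]
BINARY_OP * → -495 * 904 = -447480. Stack: [-447480]
LOAD_FAST b → push 11. Stack: [-447480, 11]
BINARY_OP + → -447480 + 11 = -447469. Stack: [-447469]
STORE_FAST y → y=-447469. Stack: []
LOAD_FAST a → push -11. Stack: [-11]
LOAD_CONST → push 10. Stack: [-11, 10]
BINARY_OP - → -11 - 10 = -21. Stack: [-21]
LOAD_FAST y → push -447469. Stack: [-21, -447469]
BINARY_OP - → -21 - -447469 = 447448. Stack: [447448]
STORE_FAST q → q=447448. Stack: []
LOAD_FAST_LOAD_FAST y,q → push -447469,447448. Stack: [-447469, 447448]
BINARY_OP + → -447469 + 447448 = -21. Stack: [-21]
RETURN_VALUE → return -21.

-21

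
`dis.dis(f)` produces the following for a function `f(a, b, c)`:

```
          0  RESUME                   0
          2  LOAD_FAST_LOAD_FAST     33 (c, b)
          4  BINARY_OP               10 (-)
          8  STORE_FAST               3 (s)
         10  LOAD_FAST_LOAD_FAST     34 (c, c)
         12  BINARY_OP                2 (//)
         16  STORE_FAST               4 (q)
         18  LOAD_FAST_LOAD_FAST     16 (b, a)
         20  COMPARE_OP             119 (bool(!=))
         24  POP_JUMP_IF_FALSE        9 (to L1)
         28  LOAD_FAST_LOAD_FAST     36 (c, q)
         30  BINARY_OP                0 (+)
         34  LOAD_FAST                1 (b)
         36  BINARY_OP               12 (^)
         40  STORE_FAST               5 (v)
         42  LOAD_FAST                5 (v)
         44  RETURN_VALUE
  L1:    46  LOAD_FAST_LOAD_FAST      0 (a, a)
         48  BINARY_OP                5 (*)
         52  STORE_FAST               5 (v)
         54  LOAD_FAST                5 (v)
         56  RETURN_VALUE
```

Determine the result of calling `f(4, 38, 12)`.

43

LOAD_FAST_LOAD_FAST c,b → push 12,38. Stack: [12, 38]
BINARY_OP - → 12 - 38 = -26. Stack: [-26]
STORE_FAST s → s=-26. Stack: []
LOAD_FAST_LOAD_FAST c,c → push 12,12. Stack: [12, 12]
BINARY_OP // → 12 // 12 = 1. Stack: [1]
STORE_FAST q → q=1. Stack: []
LOAD_FAST_LOAD_FAST b,a → push 38,4. Stack: [38, 4]
COMPARE_OP bool(!=) → 38 vs 4 = True. Stack: [True]
POP_JUMP_IF_FALSE → pop True; no jump. Stack: []
LOAD_FAST_LOAD_FAST c,q → push 12,1. Stack: [12, 1]
BINARY_OP + → 12 + 1 = 13. Stack: [13]
LOAD_FAST b → push 38. Stack: [13, 38]
BINARY_OP ^ → 13 ^ 38 = 43. Stack: [43]
STORE_FAST v → v=43. Stack: []
LOAD_FAST v → push 43. Stack: [43]
RETURN_VALUE → return 43.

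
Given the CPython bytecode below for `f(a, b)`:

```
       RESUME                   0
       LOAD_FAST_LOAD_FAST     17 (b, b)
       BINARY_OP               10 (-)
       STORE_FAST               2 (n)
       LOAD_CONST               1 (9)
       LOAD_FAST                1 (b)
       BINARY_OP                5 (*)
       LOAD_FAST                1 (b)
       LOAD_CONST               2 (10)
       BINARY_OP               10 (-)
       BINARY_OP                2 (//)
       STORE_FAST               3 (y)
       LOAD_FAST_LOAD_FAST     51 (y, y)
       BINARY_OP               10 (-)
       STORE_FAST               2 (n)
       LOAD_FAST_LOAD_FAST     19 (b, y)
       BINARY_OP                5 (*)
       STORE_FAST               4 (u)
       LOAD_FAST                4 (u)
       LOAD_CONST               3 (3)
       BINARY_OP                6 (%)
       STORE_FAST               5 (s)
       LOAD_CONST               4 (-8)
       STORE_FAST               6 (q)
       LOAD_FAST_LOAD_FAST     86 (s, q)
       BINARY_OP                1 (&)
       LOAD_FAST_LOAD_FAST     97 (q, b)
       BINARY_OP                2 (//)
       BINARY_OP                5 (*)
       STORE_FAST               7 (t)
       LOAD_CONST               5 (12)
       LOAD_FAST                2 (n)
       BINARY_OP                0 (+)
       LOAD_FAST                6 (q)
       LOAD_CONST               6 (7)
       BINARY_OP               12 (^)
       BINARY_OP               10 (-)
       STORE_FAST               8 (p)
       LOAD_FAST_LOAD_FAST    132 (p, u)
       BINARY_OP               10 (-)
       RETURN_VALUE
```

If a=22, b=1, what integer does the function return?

14

LOAD_FAST_LOAD_FAST b,b → push 1,1. Stack: [1, 1]
BINARY_OP - → 1 - 1 = 0. Stack: [0]
STORE_FAST n → n=0. Stack: []
LOAD_CONST → push 9. Stack: [9]
LOAD_FAST b → push 1. Stack: [9, 1]
BINARY_OP * → 9 * 1 = 9. Stack: [9]
LOAD_FAST b → push 1. Stack: [9, 1]
LOAD_CONST → push 10. Stack: [9, 1, 10]
BINARY_OP - → 1 - 10 = -9. Stack: [9, -9]
BINARY_OP // → 9 // -9 = -1. Stack: [-1]
STORE_FAST y → y=-1. Stack: []
LOAD_FAST_LOAD_FAST y,y → push -1,-1. Stack: [-1, -1]
BINARY_OP - → -1 - -1 = 0. Stack: [0]
STORE_FAST n → n=0. Stack: []
LOAD_FAST_LOAD_FAST b,y → push 1,-1. Stack: [1, -1]
BINARY_OP * → 1 * -1 = -1. Stack: [-1]
STORE_FAST u → u=-1. Stack: []
LOAD_FAST u → push -1. Stack: [-1]
LOAD_CONST → push 3. Stack: [-1, 3]
BINARY_OP % → -1 % 3 = 2. Stack: [2]
STORE_FAST s → s=2. Stack: []
LOAD_CONST → push -8. Stack: [-8]
STORE_FAST q → q=-8. Stack: []
LOAD_FAST_LOAD_FAST s,q → push 2,-8. Stack: [2, -8]
BINARY_OP & → 2 & -8 = 0. Stack: [0]
LOAD_FAST_LOAD_FAST q,b → push -8,1. Stack: [0, -8, 1]
BINARY_OP // → -8 // 1 = -8. Stack: [0, -8]
BINARY_OP * → 0 * -8 = 0. Stack: [0]
STORE_FAST t → t=0. Stack: []
LOAD_CONST → push 12. Stack: [12]
LOAD_FAST n → push 0. Stack: [12, 0]
BINARY_OP + → 12 + 0 = 12. Stack: [12]
LOAD_FAST q → push -8. Stack: [12, -8]
LOAD_CONST → push 7. Stack: [12, -8, 7]
BINARY_OP ^ → -8 ^ 7 = -1. Stack: [12, -1]
BINARY_OP - → 12 - -1 = 13. Stack: [13]
STORE_FAST p → p=13. Stack: []
LOAD_FAST_LOAD_FAST p,u → push 13,-1. Stack: [13, -1]
BINARY_OP - → 13 - -1 = 14. Stack: [14]
RETURN_VALUE → return 14.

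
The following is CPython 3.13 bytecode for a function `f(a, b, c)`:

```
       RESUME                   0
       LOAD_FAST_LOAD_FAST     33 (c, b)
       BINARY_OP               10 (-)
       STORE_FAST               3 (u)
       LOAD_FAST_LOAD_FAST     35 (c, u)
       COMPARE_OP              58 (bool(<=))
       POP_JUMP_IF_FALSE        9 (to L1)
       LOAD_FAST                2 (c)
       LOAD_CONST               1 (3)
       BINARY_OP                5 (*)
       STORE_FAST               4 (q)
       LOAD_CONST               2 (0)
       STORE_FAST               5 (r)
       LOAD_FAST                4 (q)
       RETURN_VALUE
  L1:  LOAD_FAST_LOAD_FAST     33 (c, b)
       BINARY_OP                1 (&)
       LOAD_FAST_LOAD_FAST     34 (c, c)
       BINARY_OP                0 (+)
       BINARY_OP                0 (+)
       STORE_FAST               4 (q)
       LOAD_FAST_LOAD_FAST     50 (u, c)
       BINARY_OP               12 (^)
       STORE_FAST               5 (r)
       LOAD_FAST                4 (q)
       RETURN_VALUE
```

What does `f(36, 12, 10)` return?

LOAD_FAST_LOAD_FAST c,b → push 10,12. Stack: [10, 12]
BINARY_OP - → 10 - 12 = -2. Stack: [-2]
STORE_FAST u → u=-2. Stack: []
LOAD_FAST_LOAD_FAST c,u → push 10,-2. Stack: [10, -2]
COMPARE_OP bool(<=) → 10 vs -2 = False. Stack: [False]
POP_JUMP_IF_FALSE → pop False; jump. Stack: []
LOAD_FAST_LOAD_FAST c,b → push 10,12. Stack: [10, 12]
BINARY_OP & → 10 & 12 = 8. Stack: [8]
LOAD_FAST_LOAD_FAST c,c → push 10,10. Stack: [8, 10, 10]
BINARY_OP + → 10 + 10 = 20. Stack: [8, 20]
BINARY_OP + → 8 + 20 = 28. Stack: [28]
STORE_FAST q → q=28. Stack: []
LOAD_FAST_LOAD_FAST u,c → push -2,10. Stack: [-2, 10]
BINARY_OP ^ → -2 ^ 10 = -12. Stack: [-12]
STORE_FAST r → r=-12. Stack: []
LOAD_FAST q → push 28. Stack: [28]
RETURN_VALUE → return 28.

28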